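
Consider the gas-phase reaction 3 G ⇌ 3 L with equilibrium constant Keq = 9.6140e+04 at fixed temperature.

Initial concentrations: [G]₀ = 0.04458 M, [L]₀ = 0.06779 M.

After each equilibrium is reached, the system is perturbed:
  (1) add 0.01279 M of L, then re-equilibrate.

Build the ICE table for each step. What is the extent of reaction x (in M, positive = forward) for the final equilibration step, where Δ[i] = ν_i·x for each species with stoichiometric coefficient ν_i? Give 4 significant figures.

Q₀ = 3.516 vs Keq = 9.6140e+04 ⇒ Q<K, forward
Step 1:
                  G         L
  Initial   0.04458   0.06779
  Change   -0.04218   0.04218
  Equil    0.002401      0.11
  solve Keq expr → x = 0.01406; check Q = 9.6140e+04
Then add 0.01279 M of L.
Step 2:
                  G         L
  Initial  0.002401    0.1228
  Change  2.7323e-04 -2.7323e-04
  Equil    0.002674    0.1225
  solve Keq expr → x = -9.1076e-05; check Q = 9.6140e+04

x = -9.1076e-05 M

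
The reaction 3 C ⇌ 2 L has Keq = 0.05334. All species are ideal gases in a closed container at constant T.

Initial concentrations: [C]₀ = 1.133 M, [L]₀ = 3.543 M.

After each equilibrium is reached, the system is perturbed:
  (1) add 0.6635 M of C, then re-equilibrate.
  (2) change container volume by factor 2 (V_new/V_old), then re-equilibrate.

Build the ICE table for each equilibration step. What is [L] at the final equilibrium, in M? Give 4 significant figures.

[L]_eq = 0.8195 M

Q₀ = 8.631 vs Keq = 0.05334 ⇒ Q>K, reverse
Step 1:
                    C           L
  init          1.133       3.543
  Δ             2.707      -1.805
  eq             3.84       1.738
  solve Keq expr → x = -0.9024; check Q = 0.05334
Then add 0.6635 M of C.
Step 2:
                    C           L
  init          4.504       1.738
  Δ           -0.3382      0.2255
  eq            4.166       1.964
  solve Keq expr → x = 0.1127; check Q = 0.05334
Then change container volume by factor 2 (V_new/V_old).
Step 3:
                    C           L
  init          2.083      0.9818
  Δ            0.2435     -0.1623
  eq            2.326      0.8195
  solve Keq expr → x = -0.08116; check Q = 0.05334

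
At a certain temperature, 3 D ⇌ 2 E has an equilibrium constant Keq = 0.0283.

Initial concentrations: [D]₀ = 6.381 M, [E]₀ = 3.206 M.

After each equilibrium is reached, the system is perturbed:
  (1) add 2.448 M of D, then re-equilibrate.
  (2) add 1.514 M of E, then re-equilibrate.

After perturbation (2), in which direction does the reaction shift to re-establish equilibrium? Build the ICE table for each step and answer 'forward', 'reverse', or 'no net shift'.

Direction: reverse

Q₀ = 0.03956 vs Keq = 0.0283 ⇒ Q>K, reverse
Step 1:
                  D         E
  Initial     6.381     3.206
  Change     0.3764   -0.2509
  Equil       6.757     2.955
  solve Keq expr → x = -0.1255; check Q = 0.0283
Then add 2.448 M of D.
Step 2:
                  D         E
  Initial     9.205     2.955
  Change      -1.24    0.8267
  Equil       7.965     3.782
  solve Keq expr → x = 0.4134; check Q = 0.0283
Then add 1.514 M of E.
Step 3:
                  D         E
  Initial     7.965     5.296
  Change       1.08   -0.7197
  Equil       9.045     4.576
  solve Keq expr → x = -0.3598; check Q = 0.0283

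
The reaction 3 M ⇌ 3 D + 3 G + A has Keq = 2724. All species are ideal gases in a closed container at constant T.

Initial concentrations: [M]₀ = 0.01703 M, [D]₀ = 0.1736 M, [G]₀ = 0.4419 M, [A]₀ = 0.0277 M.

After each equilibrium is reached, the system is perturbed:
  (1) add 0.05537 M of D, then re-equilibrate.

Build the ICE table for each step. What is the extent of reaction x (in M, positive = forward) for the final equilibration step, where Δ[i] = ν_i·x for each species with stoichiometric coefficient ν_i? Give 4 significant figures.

x = -1.8849e-04 M

Q₀ = 2.532 vs Keq = 2724 ⇒ Q<K, forward
Step 1:
                    M           D           G           A
  I           0.01703      0.1736      0.4419      0.0277
  C          -0.01506     0.01506     0.01506    0.005019
  E          0.001974      0.1887       0.457     0.03272
  solve Keq expr → x = 0.005019; check Q = 2724
Then add 0.05537 M of D.
Step 2:
                    M           D           G           A
  I          0.001974       0.244       0.457     0.03272
  C        5.6548e-04 -5.6548e-04 -5.6548e-04 -1.8849e-04
  E           0.00254      0.2435      0.4564     0.03253
  solve Keq expr → x = -1.8849e-04; check Q = 2724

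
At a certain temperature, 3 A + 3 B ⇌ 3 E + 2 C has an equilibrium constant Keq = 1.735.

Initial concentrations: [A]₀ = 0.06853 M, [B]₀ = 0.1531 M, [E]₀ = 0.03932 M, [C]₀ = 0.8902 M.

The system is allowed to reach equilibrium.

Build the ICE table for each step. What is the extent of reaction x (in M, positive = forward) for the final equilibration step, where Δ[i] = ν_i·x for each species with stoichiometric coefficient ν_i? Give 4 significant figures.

x = -0.006474 M

Q₀ = 41.71 vs Keq = 1.735 ⇒ Q>K, reverse
Step 1:
                   A          B          E          C
  Initial    0.06853     0.1531    0.03932     0.8902
  Change     0.01942    0.01942   -0.01942   -0.01295
  Equil      0.08795     0.1725     0.0199     0.8773
  solve Keq expr → x = -0.006474; check Q = 1.735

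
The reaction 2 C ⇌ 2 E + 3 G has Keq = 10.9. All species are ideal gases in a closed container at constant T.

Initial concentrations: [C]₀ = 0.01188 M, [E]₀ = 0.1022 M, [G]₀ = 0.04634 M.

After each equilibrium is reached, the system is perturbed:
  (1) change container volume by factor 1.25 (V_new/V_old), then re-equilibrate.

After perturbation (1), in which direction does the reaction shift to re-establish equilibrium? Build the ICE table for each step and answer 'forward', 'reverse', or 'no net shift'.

Direction: forward

Q₀ = 0.007364 vs Keq = 10.9 ⇒ Q<K, forward
Step 1:
                   C          E          G
  I          0.01188     0.1022    0.04634
  C         -0.01133    0.01133      0.017
  E       5.4815e-04     0.1135    0.06334
  solve Keq expr → x = 0.005666; check Q = 10.9
Then change container volume by factor 1.25 (V_new/V_old).
Step 2:
                   C          E          G
  I       4.3852e-04    0.09083    0.05067
  C       -1.2260e-04 1.2260e-04 1.8391e-04
  E       3.1591e-04    0.09095    0.05085
  solve Keq expr → x = 6.1302e-05; check Q = 10.9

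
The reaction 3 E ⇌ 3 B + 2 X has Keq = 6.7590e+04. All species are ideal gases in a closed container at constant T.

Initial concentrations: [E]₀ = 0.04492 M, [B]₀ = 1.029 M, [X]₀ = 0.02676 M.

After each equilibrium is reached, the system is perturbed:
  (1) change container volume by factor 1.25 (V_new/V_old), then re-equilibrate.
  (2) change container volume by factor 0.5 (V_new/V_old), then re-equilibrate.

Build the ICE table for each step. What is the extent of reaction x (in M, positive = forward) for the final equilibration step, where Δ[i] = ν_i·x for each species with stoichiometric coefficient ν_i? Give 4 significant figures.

x = -9.7461e-04 M

Q₀ = 8.608 vs Keq = 6.7590e+04 ⇒ Q<K, forward
Step 1:
                   E          B          X
  I          0.04492      1.029    0.02676
  C         -0.04116    0.04116    0.02744
  E         0.003763       1.07     0.0542
  solve Keq expr → x = 0.01372; check Q = 6.7590e+04
Then change container volume by factor 1.25 (V_new/V_old).
Step 2:
                   E          B          X
  I          0.00301     0.8561    0.04336
  C       -4.0410e-04 4.0410e-04 2.6940e-04
  E         0.002606     0.8565    0.04363
  solve Keq expr → x = 1.3470e-04; check Q = 6.7590e+04
Then change container volume by factor 0.5 (V_new/V_old).
Step 3:
                   E          B          X
  I         0.005212      1.713    0.08726
  C         0.002924  -0.002924  -0.001949
  E         0.008136       1.71    0.08531
  solve Keq expr → x = -9.7461e-04; check Q = 6.7590e+04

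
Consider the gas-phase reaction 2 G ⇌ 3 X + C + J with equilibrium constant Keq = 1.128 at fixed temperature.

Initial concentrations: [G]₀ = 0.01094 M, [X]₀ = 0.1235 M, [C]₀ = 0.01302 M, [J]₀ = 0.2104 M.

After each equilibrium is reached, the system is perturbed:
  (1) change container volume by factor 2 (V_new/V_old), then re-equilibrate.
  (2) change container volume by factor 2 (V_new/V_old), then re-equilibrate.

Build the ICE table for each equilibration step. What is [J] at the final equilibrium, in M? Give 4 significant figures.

[J]_eq = 0.05392 M

Q₀ = 0.04311 vs Keq = 1.128 ⇒ Q<K, forward
Step 1:
                   G          X          C          J
  Initial    0.01094     0.1235    0.01302     0.2104
  Change   -0.008094    0.01214   0.004047   0.004047
  Equil     0.002846     0.1356    0.01707     0.2144
  solve Keq expr → x = 0.004047; check Q = 1.128
Then change container volume by factor 2 (V_new/V_old).
Step 2:
                   G          X          C          J
  Initial   0.001423    0.06782   0.008534     0.1072
  Change  -8.9039e-04   0.001336 4.4520e-04 4.4520e-04
  Equil   5.3241e-04    0.06916   0.008979     0.1077
  solve Keq expr → x = 4.4520e-04; check Q = 1.128
Then change container volume by factor 2 (V_new/V_old).
Step 3:
                   G          X          C          J
  Initial 2.6621e-04    0.03458   0.004489    0.05383
  Change  -1.7007e-04 2.5511e-04 8.5036e-05 8.5036e-05
  Equil   9.6134e-05    0.03483   0.004574    0.05392
  solve Keq expr → x = 8.5036e-05; check Q = 1.128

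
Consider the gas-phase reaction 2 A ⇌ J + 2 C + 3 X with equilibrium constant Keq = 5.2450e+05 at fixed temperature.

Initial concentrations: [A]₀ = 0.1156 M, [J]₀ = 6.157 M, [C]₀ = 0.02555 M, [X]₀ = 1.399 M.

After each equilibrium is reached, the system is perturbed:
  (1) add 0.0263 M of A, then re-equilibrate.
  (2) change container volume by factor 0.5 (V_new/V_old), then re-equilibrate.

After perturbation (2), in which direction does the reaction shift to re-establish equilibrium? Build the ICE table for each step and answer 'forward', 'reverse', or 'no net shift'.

Direction: reverse

Q₀ = 0.8235 vs Keq = 5.2450e+05 ⇒ Q<K, forward
Step 1:
                   A          J          C          X
  Initial     0.1156      6.157    0.02555      1.399
  Change     -0.1146    0.05732     0.1146      0.172
  Equil   9.5022e-04      6.214     0.1402      1.571
  solve Keq expr → x = 0.05732; check Q = 5.2450e+05
Then add 0.0263 M of A.
Step 2:
                   A          J          C          X
  Initial    0.02725      6.214     0.1402      1.571
  Change    -0.02608    0.01304    0.02608    0.03912
  Equil     0.001171      6.227     0.1663       1.61
  solve Keq expr → x = 0.01304; check Q = 5.2450e+05
Then change container volume by factor 0.5 (V_new/V_old).
Step 3:
                   A          J          C          X
  Initial   0.002341      12.45     0.3326       3.22
  Change    0.006788  -0.003394  -0.006788   -0.01018
  Equil     0.009129      12.45     0.3258       3.21
  solve Keq expr → x = -0.003394; check Q = 5.2450e+05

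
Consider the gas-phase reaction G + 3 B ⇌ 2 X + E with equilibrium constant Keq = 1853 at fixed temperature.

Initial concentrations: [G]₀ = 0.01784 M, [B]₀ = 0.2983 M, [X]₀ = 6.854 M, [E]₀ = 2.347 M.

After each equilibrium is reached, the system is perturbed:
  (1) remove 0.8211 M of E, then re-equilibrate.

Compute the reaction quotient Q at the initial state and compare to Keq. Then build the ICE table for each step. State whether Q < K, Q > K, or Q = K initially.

Q₀ = 2.3283e+05; Q > K (proceeds reverse)

Q₀ = 2.3283e+05 vs Keq = 1853 ⇒ Q>K, reverse
Step 1:
                    G           B           X           E
  init        0.01784      0.2983       6.854       2.347
  Δ            0.1337       0.401     -0.2674     -0.1337
  eq           0.1515      0.6993       6.587       2.213
  solve Keq expr → x = -0.1337; check Q = 1853
Then remove 0.8211 M of E.
Step 2:
                    G           B           X           E
  init         0.1515      0.6993       6.587       1.392
  Δ          -0.02115    -0.06345      0.0423     0.02115
  eq           0.1304      0.6359       6.629       1.413
  solve Keq expr → x = 0.02115; check Q = 1853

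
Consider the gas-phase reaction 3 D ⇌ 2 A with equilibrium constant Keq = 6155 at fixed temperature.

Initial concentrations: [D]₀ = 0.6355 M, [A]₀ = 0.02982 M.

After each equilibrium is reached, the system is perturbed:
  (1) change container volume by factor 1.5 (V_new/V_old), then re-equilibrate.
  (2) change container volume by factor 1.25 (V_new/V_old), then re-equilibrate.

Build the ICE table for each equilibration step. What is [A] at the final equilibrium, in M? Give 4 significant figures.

[A]_eq = 0.2283 M

Q₀ = 0.003465 vs Keq = 6155 ⇒ Q<K, forward
Step 1:
                    D           A
  I            0.6355     0.02982
  C           -0.6043      0.4029
  E           0.03122      0.4327
  solve Keq expr → x = 0.2014; check Q = 6155
Then change container volume by factor 1.5 (V_new/V_old).
Step 2:
                    D           A
  I           0.02081      0.2885
  C          0.002905   -0.001937
  E           0.02371      0.2865
  solve Keq expr → x = -9.6826e-04; check Q = 6155
Then change container volume by factor 1.25 (V_new/V_old).
Step 3:
                    D           A
  I           0.01897      0.2292
  C          0.001409 -9.3939e-04
  E           0.02038      0.2283
  solve Keq expr → x = -4.6970e-04; check Q = 6155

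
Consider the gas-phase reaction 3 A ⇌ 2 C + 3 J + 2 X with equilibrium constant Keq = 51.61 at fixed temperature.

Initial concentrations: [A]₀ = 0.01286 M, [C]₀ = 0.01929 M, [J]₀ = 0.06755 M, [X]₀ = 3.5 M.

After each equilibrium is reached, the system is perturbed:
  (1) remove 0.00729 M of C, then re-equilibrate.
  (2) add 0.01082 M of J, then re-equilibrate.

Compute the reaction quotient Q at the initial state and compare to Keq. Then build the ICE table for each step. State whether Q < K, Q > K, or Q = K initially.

Q₀ = 0.6606; Q < K (proceeds forward)

Q₀ = 0.6606 vs Keq = 51.61 ⇒ Q<K, forward
Step 1:
                    A           C           J           X
  I           0.01286     0.01929     0.06755         3.5
  C         -0.008797    0.005865    0.008797    0.005865
  E          0.004063     0.02515     0.07635       3.506
  solve Keq expr → x = 0.002932; check Q = 51.61
Then remove 0.00729 M of C.
Step 2:
                    A           C           J           X
  I          0.004063     0.01786     0.07635       3.506
  C       -7.3757e-04  4.9172e-04  7.3757e-04  4.9172e-04
  E          0.003325     0.01836     0.07708       3.506
  solve Keq expr → x = 2.4586e-04; check Q = 51.61
Then add 0.01082 M of J.
Step 3:
                    A           C           J           X
  I          0.003325     0.01836      0.0879       3.506
  C        4.1115e-04 -2.7410e-04 -4.1115e-04 -2.7410e-04
  E          0.003736     0.01808     0.08749       3.506
  solve Keq expr → x = -1.3705e-04; check Q = 51.61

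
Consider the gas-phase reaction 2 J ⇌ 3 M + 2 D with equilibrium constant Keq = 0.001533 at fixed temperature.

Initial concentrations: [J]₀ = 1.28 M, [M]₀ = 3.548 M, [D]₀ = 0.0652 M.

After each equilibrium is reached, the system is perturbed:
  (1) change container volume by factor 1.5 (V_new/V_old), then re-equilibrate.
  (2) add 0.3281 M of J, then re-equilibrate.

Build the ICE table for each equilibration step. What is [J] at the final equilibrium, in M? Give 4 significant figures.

[J]_eq = 1.211 M

Q₀ = 0.1159 vs Keq = 0.001533 ⇒ Q>K, reverse
Step 1:
                  J         M         D
  I            1.28     3.548    0.0652
  C         0.05707  -0.08561  -0.05707
  E           1.337     3.462  0.008126
  solve Keq expr → x = -0.02854; check Q = 0.001533
Then change container volume by factor 1.5 (V_new/V_old).
Step 2:
                  J         M         D
  I          0.8914     2.308  0.005417
  C       -0.004442  0.006664  0.004442
  E          0.8869     2.315   0.00986
  solve Keq expr → x = 0.002221; check Q = 0.001533
Then add 0.3281 M of J.
Step 3:
                  J         M         D
  I           1.215     2.315   0.00986
  C       -0.003561  0.005342  0.003561
  E           1.211      2.32   0.01342
  solve Keq expr → x = 0.001781; check Q = 0.001533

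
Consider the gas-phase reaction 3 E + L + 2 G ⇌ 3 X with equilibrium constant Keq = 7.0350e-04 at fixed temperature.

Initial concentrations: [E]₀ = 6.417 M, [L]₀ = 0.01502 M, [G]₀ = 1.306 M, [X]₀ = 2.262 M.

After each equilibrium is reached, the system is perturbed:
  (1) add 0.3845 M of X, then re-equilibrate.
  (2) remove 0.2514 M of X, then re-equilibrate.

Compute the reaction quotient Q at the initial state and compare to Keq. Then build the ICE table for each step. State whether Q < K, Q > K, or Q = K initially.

Q₀ = 1.71; Q > K (proceeds reverse)

Q₀ = 1.71 vs Keq = 7.0350e-04 ⇒ Q>K, reverse
Step 1:
                   E          L          G          X
  I            6.417    0.01502      1.306      2.262
  C            1.353     0.4511     0.9022     -1.353
  E             7.77     0.4661      2.208     0.9086
  solve Keq expr → x = -0.4511; check Q = 7.0350e-04
Then add 0.3845 M of X.
Step 2:
                   E          L          G          X
  I             7.77     0.4661      2.208      1.293
  C           0.2521    0.08402      0.168    -0.2521
  E            8.022     0.5502      2.376      1.041
  solve Keq expr → x = -0.08402; check Q = 7.0350e-04
Then remove 0.2514 M of X.
Step 3:
                   E          L          G          X
  I            8.022     0.5502      2.376     0.7897
  C          -0.1645   -0.05482    -0.1096     0.1645
  E            7.858     0.4953      2.267     0.9542
  solve Keq expr → x = 0.05482; check Q = 7.0350e-04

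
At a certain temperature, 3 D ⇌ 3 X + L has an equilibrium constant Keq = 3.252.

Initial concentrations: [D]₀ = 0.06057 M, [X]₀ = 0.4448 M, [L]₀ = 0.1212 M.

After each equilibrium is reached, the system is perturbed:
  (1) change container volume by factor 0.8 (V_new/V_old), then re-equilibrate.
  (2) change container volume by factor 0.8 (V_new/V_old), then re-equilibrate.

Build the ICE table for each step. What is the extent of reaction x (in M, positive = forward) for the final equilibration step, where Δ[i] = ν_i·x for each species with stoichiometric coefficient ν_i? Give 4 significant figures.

Q₀ = 48 vs Keq = 3.252 ⇒ Q>K, reverse
Step 1:
                    D           X           L
  Initial     0.06057      0.4448      0.1212
  Change      0.06032    -0.06032    -0.02011
  Equil        0.1209      0.3845      0.1011
  solve Keq expr → x = -0.02011; check Q = 3.252
Then change container volume by factor 0.8 (V_new/V_old).
Step 2:
                    D           X           L
  Initial      0.1511      0.4806      0.1264
  Change     0.007882   -0.007882   -0.002627
  Equil         0.159      0.4727      0.1237
  solve Keq expr → x = -0.002627; check Q = 3.252
Then change container volume by factor 0.8 (V_new/V_old).
Step 3:
                    D           X           L
  Initial      0.1987      0.5909      0.1547
  Change      0.01013    -0.01013   -0.003377
  Equil        0.2089      0.5808      0.1513
  solve Keq expr → x = -0.003377; check Q = 3.252

x = -0.003377 M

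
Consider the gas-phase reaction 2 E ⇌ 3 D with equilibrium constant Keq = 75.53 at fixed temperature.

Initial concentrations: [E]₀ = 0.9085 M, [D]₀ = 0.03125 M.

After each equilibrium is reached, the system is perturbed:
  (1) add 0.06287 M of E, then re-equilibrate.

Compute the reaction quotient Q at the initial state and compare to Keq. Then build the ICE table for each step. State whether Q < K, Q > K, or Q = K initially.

Q₀ = 3.6974e-05 vs Keq = 75.53 ⇒ Q<K, forward
Step 1:
                    E           D
  I            0.9085     0.03125
  C           -0.7621       1.143
  E            0.1464       1.174
  solve Keq expr → x = 0.381; check Q = 75.53
Then add 0.06287 M of E.
Step 2:
                    E           D
  I            0.2093       1.174
  C          -0.04893      0.0734
  E            0.1604       1.248
  solve Keq expr → x = 0.02447; check Q = 75.53

Q₀ = 3.6974e-05; Q < K (proceeds forward)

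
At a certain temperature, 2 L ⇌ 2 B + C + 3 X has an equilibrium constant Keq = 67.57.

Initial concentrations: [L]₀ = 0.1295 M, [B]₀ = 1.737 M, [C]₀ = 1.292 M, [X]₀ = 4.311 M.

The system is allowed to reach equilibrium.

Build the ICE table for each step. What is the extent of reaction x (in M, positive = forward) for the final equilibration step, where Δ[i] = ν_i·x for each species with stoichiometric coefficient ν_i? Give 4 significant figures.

Q₀ = 1.8623e+04 vs Keq = 67.57 ⇒ Q>K, reverse
Step 1:
                   L          B          C          X
  Initial     0.1295      1.737      1.292      4.311
  Change      0.6552    -0.6552    -0.3276    -0.9828
  Equil       0.7847      1.082     0.9644      3.328
  solve Keq expr → x = -0.3276; check Q = 67.57

x = -0.3276 M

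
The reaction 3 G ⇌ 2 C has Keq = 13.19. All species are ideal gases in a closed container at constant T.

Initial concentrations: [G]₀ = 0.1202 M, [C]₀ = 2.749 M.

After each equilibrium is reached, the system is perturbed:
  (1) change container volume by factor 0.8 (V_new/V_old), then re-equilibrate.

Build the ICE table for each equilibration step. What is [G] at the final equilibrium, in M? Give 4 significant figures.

Q₀ = 4351 vs Keq = 13.19 ⇒ Q>K, reverse
Step 1:
                   G          C
  init        0.1202      2.749
  Δ           0.6243    -0.4162
  eq          0.7445      2.333
  solve Keq expr → x = -0.2081; check Q = 13.19
Then change container volume by factor 0.8 (V_new/V_old).
Step 2:
                   G          C
  init        0.9306      2.916
  Δ         -0.05896    0.03931
  eq          0.8716      2.955
  solve Keq expr → x = 0.01965; check Q = 13.19

[G]_eq = 0.8716 M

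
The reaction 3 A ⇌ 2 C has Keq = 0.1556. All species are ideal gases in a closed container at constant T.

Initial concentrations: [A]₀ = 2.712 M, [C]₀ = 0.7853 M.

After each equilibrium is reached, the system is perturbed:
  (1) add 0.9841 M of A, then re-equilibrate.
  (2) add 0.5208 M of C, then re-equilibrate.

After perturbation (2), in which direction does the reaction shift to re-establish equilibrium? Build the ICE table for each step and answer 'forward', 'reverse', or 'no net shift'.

Direction: reverse

Q₀ = 0.03092 vs Keq = 0.1556 ⇒ Q<K, forward
Step 1:
                   A          C
  Initial      2.712     0.7853
  Change     -0.6167     0.4111
  Equil        2.095      1.196
  solve Keq expr → x = 0.2056; check Q = 0.1556
Then add 0.9841 M of A.
Step 2:
                   A          C
  Initial      3.079      1.196
  Change     -0.5648     0.3765
  Equil        2.515      1.573
  solve Keq expr → x = 0.1883; check Q = 0.1556
Then add 0.5208 M of C.
Step 3:
                   A          C
  Initial      2.515      2.094
  Change      0.3187    -0.2125
  Equil        2.833      1.881
  solve Keq expr → x = -0.1062; check Q = 0.1556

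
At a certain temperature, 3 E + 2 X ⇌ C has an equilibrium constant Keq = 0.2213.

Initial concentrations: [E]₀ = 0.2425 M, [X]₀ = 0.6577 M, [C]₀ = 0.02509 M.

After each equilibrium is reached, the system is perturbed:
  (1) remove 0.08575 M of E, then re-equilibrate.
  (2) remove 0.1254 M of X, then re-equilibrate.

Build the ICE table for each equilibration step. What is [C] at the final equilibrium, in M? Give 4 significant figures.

[C]_eq = 8.9988e-04 M

Q₀ = 4.067 vs Keq = 0.2213 ⇒ Q>K, reverse
Step 1:
                   E          X          C
  Initial     0.2425     0.6577    0.02509
  Change     0.06571     0.0438    -0.0219
  Equil       0.3082     0.7015   0.003188
  solve Keq expr → x = -0.0219; check Q = 0.2213
Then remove 0.08575 M of E.
Step 2:
                   E          X          C
  Initial     0.2225     0.7015   0.003188
  Change    0.005646   0.003764  -0.001882
  Equil       0.2281     0.7053   0.001306
  solve Keq expr → x = -0.001882; check Q = 0.2213
Then remove 0.1254 M of X.
Step 3:
                   E          X          C
  Initial     0.2281     0.5799   0.001306
  Change     0.00122 8.1301e-04 -4.0650e-04
  Equil       0.2293     0.5807 8.9988e-04
  solve Keq expr → x = -4.0650e-04; check Q = 0.2213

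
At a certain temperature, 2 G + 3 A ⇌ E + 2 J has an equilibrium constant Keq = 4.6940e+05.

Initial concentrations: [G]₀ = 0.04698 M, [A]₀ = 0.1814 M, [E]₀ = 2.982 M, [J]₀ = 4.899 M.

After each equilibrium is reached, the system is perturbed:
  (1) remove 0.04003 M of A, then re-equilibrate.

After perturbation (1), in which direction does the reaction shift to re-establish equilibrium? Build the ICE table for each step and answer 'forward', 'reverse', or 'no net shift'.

Q₀ = 5.4323e+06 vs Keq = 4.6940e+05 ⇒ Q>K, reverse
Step 1:
                  G         A         E         J
  init      0.04698    0.1814     2.982     4.899
  Δ         0.04826   0.07239  -0.02413  -0.04826
  eq        0.09524    0.2538     2.958     4.851
  solve Keq expr → x = -0.02413; check Q = 4.6940e+05
Then remove 0.04003 M of A.
Step 2:
                  G         A         E         J
  init      0.09524    0.2138     2.958     4.851
  Δ         0.01273   0.01909 -0.006364  -0.01273
  eq          0.108    0.2329     2.952     4.838
  solve Keq expr → x = -0.006364; check Q = 4.6940e+05

Direction: reverse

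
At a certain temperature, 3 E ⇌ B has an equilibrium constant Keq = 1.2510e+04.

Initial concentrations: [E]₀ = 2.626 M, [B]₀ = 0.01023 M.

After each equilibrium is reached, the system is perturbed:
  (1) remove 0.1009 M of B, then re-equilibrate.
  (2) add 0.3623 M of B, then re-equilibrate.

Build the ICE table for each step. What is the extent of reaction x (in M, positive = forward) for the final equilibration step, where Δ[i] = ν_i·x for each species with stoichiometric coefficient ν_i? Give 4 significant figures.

Q₀ = 5.6493e-04 vs Keq = 1.2510e+04 ⇒ Q<K, forward
Step 1:
                   E          B
  I            2.626    0.01023
  C           -2.585     0.8616
  E          0.04115     0.8718
  solve Keq expr → x = 0.8616; check Q = 1.2510e+04
Then remove 0.1009 M of B.
Step 2:
                   E          B
  I          0.04115     0.7709
  C        -0.001644 5.4790e-04
  E          0.03951     0.7715
  solve Keq expr → x = 5.4790e-04; check Q = 1.2510e+04
Then add 0.3623 M of B.
Step 3:
                   E          B
  I          0.03951      1.134
  C         0.005386  -0.001795
  E          0.04489      1.132
  solve Keq expr → x = -0.001795; check Q = 1.2510e+04

x = -0.001795 M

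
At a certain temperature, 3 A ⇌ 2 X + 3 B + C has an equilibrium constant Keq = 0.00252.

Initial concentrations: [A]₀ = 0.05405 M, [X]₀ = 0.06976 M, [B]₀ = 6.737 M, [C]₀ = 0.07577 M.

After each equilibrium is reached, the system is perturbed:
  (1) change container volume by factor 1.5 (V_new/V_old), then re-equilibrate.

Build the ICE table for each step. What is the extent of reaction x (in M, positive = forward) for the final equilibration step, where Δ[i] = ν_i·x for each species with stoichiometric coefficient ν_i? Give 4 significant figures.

Q₀ = 714 vs Keq = 0.00252 ⇒ Q>K, reverse
Step 1:
                   A          X          B          C
  Initial    0.05405    0.06976      6.737    0.07577
  Change      0.1033   -0.06886    -0.1033   -0.03443
  Equil       0.1573 9.0183e-04      6.634    0.04134
  solve Keq expr → x = -0.03443; check Q = 0.00252
Then change container volume by factor 1.5 (V_new/V_old).
Step 2:
                   A          X          B          C
  Initial     0.1049 6.0122e-04      4.422    0.02756
  Change  -7.3007e-04 4.8671e-04 7.3007e-04 2.4336e-04
  Equil       0.1042   0.001088      4.423     0.0278
  solve Keq expr → x = 2.4336e-04; check Q = 0.00252

x = 2.4336e-04 M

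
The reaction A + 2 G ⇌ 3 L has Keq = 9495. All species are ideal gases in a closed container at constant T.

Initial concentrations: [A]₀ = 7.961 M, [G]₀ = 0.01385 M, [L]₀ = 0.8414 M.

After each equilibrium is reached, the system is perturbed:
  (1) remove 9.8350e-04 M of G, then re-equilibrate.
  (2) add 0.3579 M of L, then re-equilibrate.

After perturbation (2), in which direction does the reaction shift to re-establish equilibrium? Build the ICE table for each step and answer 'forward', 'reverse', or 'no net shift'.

Direction: reverse

Q₀ = 390.1 vs Keq = 9495 ⇒ Q<K, forward
Step 1:
                    A           G           L
  Initial       7.961     0.01385      0.8414
  Change     -0.00548    -0.01096     0.01644
  Equil         7.956    0.002891      0.8578
  solve Keq expr → x = 0.00548; check Q = 9495
Then remove 9.8350e-04 M of G.
Step 2:
                    A           G           L
  Initial       7.956    0.001907      0.8578
  Change   4.8801e-04  9.7601e-04   -0.001464
  Equil         7.956    0.002883      0.8564
  solve Keq expr → x = -4.8801e-04; check Q = 9495
Then add 0.3579 M of L.
Step 3:
                    A           G           L
  Initial       7.956    0.002883       1.214
  Change   9.8346e-04    0.001967    -0.00295
  Equil         7.957     0.00485       1.211
  solve Keq expr → x = -9.8346e-04; check Q = 9495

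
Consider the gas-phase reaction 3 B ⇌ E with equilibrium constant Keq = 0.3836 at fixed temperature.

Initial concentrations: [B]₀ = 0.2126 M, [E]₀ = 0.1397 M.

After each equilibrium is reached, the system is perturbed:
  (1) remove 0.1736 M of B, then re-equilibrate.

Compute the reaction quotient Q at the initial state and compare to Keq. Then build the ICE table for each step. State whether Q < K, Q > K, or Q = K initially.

Q₀ = 14.54 vs Keq = 0.3836 ⇒ Q>K, reverse
Step 1:
                  B         E
  init       0.2126    0.1397
  Δ          0.2808  -0.09361
  eq         0.4934   0.04609
  solve Keq expr → x = -0.09361; check Q = 0.3836
Then remove 0.1736 M of B.
Step 2:
                  B         E
  init       0.3198   0.04609
  Δ         0.07005  -0.02335
  eq         0.3899   0.02274
  solve Keq expr → x = -0.02335; check Q = 0.3836

Q₀ = 14.54; Q > K (proceeds reverse)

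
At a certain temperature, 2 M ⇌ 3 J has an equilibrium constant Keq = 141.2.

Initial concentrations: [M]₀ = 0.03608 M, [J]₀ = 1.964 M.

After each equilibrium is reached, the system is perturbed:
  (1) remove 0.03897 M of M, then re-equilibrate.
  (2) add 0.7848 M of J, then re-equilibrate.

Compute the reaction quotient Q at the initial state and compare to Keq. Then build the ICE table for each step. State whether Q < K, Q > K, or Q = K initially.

Q₀ = 5820 vs Keq = 141.2 ⇒ Q>K, reverse
Step 1:
                    M           J
  init        0.03608       1.964
  Δ            0.1555     -0.2333
  eq           0.1916       1.731
  solve Keq expr → x = -0.07776; check Q = 141.2
Then remove 0.03897 M of M.
Step 2:
                    M           J
  init         0.1526       1.731
  Δ           0.03124    -0.04686
  eq           0.1839       1.684
  solve Keq expr → x = -0.01562; check Q = 141.2
Then add 0.7848 M of J.
Step 3:
                    M           J
  init         0.1839       2.469
  Δ            0.1103     -0.1654
  eq           0.2942       2.303
  solve Keq expr → x = -0.05514; check Q = 141.2

Q₀ = 5820; Q > K (proceeds reverse)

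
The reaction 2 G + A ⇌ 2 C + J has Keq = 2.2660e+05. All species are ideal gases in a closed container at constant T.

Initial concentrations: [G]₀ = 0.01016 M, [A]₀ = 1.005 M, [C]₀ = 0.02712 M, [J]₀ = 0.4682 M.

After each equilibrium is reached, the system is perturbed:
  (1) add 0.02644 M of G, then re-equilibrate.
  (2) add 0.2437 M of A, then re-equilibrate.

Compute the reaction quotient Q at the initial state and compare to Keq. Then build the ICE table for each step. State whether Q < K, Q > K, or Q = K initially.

Q₀ = 3.319 vs Keq = 2.2660e+05 ⇒ Q<K, forward
Step 1:
                  G         A         C         J
  init      0.01016     1.005   0.02712    0.4682
  Δ        -0.01011 -0.005053   0.01011  0.005053
  eq      5.3799e-05    0.9999   0.03723    0.4733
  solve Keq expr → x = 0.005053; check Q = 2.2660e+05
Then add 0.02644 M of G.
Step 2:
                  G         A         C         J
  init      0.02649    0.9999   0.03723    0.4733
  Δ         -0.0264   -0.0132    0.0264    0.0132
  eq      9.3848e-05    0.9867   0.06363    0.4865
  solve Keq expr → x = 0.0132; check Q = 2.2660e+05
Then add 0.2437 M of A.
Step 3:
                  G         A         C         J
  init    9.3848e-05      1.23   0.06363    0.4865
  Δ       -9.7924e-06 -4.8962e-06 9.7924e-06 4.8962e-06
  eq      8.4055e-05      1.23   0.06364    0.4865
  solve Keq expr → x = 4.8962e-06; check Q = 2.2660e+05

Q₀ = 3.319; Q < K (proceeds forward)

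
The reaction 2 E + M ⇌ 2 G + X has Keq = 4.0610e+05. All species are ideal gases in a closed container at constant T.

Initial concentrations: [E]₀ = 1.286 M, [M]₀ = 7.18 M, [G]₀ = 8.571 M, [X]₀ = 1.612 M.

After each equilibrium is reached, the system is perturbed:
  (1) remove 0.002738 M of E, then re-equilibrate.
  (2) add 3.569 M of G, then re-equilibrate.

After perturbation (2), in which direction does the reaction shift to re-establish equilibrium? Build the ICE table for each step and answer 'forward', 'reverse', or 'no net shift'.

Q₀ = 9.973 vs Keq = 4.0610e+05 ⇒ Q<K, forward
Step 1:
                  E         M         G         X
  Initial     1.286      7.18     8.571     1.612
  Change     -1.277   -0.6385     1.277    0.6385
  Equil    0.009064     6.542     9.848      2.25
  solve Keq expr → x = 0.6385; check Q = 4.0610e+05
Then remove 0.002738 M of E.
Step 2:
                  E         M         G         X
  Initial  0.006326     6.542     9.848      2.25
  Change   0.002732  0.001366 -0.002732 -0.001366
  Equil    0.009058     6.543     9.845     2.249
  solve Keq expr → x = -0.001366; check Q = 4.0610e+05
Then add 3.569 M of G.
Step 3:
                  E         M         G         X
  Initial  0.009058     6.543     13.41     2.249
  Change   0.003275  0.001637 -0.003275 -0.001637
  Equil     0.01233     6.545     13.41     2.247
  solve Keq expr → x = -0.001637; check Q = 4.0610e+05

Direction: reverse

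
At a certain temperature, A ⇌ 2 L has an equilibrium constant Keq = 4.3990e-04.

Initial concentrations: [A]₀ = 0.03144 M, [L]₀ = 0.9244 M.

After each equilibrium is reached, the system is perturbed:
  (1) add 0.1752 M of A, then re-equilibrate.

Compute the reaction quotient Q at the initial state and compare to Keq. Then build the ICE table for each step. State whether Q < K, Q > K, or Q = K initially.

Q₀ = 27.18 vs Keq = 4.3990e-04 ⇒ Q>K, reverse
Step 1:
                   A          L
  init       0.03144     0.9244
  Δ           0.4549    -0.9098
  eq          0.4863    0.01463
  solve Keq expr → x = -0.4549; check Q = 4.3990e-04
Then add 0.1752 M of A.
Step 2:
                   A          L
  init        0.6615    0.01463
  Δ        -0.001208   0.002417
  eq          0.6603    0.01704
  solve Keq expr → x = 0.001208; check Q = 4.3990e-04

Q₀ = 27.18; Q > K (proceeds reverse)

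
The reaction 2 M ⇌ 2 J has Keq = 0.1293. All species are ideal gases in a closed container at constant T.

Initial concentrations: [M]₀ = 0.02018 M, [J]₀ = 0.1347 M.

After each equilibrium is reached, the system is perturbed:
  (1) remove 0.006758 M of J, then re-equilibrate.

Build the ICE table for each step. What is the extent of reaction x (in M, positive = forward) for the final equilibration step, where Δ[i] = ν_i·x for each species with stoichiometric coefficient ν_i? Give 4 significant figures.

Q₀ = 44.55 vs Keq = 0.1293 ⇒ Q>K, reverse
Step 1:
                   M          J
  init       0.02018     0.1347
  Δ          0.09374   -0.09374
  eq          0.1139    0.04096
  solve Keq expr → x = -0.04687; check Q = 0.1293
Then remove 0.006758 M of J.
Step 2:
                   M          J
  init        0.1139     0.0342
  Δ        -0.004971   0.004971
  eq          0.1089    0.03918
  solve Keq expr → x = 0.002485; check Q = 0.1293

x = 0.002485 M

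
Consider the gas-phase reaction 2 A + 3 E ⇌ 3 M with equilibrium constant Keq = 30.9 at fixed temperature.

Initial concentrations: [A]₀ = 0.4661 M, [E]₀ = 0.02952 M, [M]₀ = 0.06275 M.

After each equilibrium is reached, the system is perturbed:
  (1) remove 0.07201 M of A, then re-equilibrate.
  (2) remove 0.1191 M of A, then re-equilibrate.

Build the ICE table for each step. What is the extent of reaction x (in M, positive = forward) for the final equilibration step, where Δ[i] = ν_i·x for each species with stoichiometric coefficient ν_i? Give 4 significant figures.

x = -0.00169 M

Q₀ = 44.21 vs Keq = 30.9 ⇒ Q>K, reverse
Step 1:
                    A           E           M
  I            0.4661     0.02952     0.06275
  C          0.001599    0.002399   -0.002399
  E            0.4677     0.03192     0.06035
  solve Keq expr → x = -7.9974e-04; check Q = 30.9
Then remove 0.07201 M of A.
Step 2:
                    A           E           M
  I            0.3957     0.03192     0.06035
  C           0.00154    0.002309   -0.002309
  E            0.3972     0.03423     0.05804
  solve Keq expr → x = -7.6983e-04; check Q = 30.9
Then remove 0.1191 M of A.
Step 3:
                    A           E           M
  I            0.2781     0.03423     0.05804
  C           0.00338    0.005071   -0.005071
  E            0.2815      0.0393     0.05297
  solve Keq expr → x = -0.00169; check Q = 30.9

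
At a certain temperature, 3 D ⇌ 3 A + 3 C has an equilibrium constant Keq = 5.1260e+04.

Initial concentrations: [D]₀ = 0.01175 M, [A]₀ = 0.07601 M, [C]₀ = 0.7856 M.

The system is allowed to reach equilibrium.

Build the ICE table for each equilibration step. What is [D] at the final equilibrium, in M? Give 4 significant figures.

Q₀ = 131.3 vs Keq = 5.1260e+04 ⇒ Q<K, forward
Step 1:
                    D           A           C
  init        0.01175     0.07601      0.7856
  Δ          -0.00991     0.00991     0.00991
  eq          0.00184     0.08592      0.7955
  solve Keq expr → x = 0.003303; check Q = 5.1260e+04

[D]_eq = 0.00184 M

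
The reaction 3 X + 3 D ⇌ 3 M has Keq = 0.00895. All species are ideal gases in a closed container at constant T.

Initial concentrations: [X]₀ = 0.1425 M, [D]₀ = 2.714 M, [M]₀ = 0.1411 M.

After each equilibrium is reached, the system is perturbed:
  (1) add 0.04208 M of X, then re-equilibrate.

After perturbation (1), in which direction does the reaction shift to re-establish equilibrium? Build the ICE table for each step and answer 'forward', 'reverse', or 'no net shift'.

Q₀ = 0.04856 vs Keq = 0.00895 ⇒ Q>K, reverse
Step 1:
                  X         D         M
  Initial    0.1425     2.714    0.1411
  Change    0.03798   0.03798  -0.03798
  Equil      0.1805     2.752    0.1031
  solve Keq expr → x = -0.01266; check Q = 0.00895
Then add 0.04208 M of X.
Step 2:
                  X         D         M
  Initial    0.2226     2.752    0.1031
  Change   -0.01489  -0.01489   0.01489
  Equil      0.2077     2.737     0.118
  solve Keq expr → x = 0.004964; check Q = 0.00895

Direction: forward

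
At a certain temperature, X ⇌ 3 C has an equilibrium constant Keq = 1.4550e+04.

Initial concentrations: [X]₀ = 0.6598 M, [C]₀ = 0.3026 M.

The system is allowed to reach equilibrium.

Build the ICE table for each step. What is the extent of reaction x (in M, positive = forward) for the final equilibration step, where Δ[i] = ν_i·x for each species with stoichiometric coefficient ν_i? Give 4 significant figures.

Q₀ = 0.04199 vs Keq = 1.4550e+04 ⇒ Q<K, forward
Step 1:
                  X         C
  I          0.6598    0.3026
  C          -0.659     1.977
  E       8.1412e-04      2.28
  solve Keq expr → x = 0.659; check Q = 1.4550e+04

x = 0.659 M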